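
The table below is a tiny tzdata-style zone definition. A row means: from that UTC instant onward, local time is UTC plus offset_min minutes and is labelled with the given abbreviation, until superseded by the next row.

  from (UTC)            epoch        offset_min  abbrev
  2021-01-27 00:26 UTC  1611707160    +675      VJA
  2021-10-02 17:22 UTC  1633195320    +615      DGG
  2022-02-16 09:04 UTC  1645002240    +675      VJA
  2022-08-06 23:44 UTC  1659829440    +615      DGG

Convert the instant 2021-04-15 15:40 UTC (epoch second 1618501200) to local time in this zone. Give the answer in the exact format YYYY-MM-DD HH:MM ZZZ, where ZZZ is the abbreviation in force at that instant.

Query: 2021-04-15 15:40 UTC
Rule 1/4 (VJA, +11:15): 2021-01-27 00:26 UTC ≤ query < 2021-10-02 17:22 UTC
15·60 + 40 + 675 = 1615 min
1615 = 1·1440 + 175; 175 = 2·60 + 55 → 02:55, 2021-04-15 + 1 day = 2021-04-16
→ 2021-04-16 02:55 VJA

2021-04-16 02:55 VJA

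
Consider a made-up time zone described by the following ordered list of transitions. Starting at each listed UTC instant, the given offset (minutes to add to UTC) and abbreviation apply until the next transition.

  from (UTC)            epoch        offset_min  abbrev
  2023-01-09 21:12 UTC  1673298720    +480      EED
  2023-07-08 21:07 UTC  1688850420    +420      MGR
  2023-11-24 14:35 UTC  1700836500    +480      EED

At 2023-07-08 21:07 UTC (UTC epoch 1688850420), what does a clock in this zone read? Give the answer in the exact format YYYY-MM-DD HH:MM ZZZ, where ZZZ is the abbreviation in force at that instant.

Query: 2023-07-08 21:07 UTC
Rule 2/3 (MGR, +07:00): 2023-07-08 21:07 UTC ≤ query < 2023-11-24 14:35 UTC
21·60 + 7 + 420 = 1687 min
1687 = 1·1440 + 247; 247 = 4·60 + 7 → 04:07, 2023-07-08 + 1 day = 2023-07-09
→ 2023-07-09 04:07 MGR

2023-07-09 04:07 MGR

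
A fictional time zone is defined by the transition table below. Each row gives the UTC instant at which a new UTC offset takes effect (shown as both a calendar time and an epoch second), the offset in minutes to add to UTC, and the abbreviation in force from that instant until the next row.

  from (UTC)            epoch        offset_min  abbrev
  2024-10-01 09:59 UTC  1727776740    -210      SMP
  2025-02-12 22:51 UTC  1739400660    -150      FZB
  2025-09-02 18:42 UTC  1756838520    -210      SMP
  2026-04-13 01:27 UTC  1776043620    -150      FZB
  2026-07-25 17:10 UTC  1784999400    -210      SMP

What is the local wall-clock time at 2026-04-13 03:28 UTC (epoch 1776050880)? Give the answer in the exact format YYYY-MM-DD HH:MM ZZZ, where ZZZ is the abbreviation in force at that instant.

2026-04-13 00:58 FZB

Query: 2026-04-13 03:28 UTC
Rule 4/5 (FZB, -02:30): 2026-04-13 01:27 UTC ≤ query < 2026-07-25 17:10 UTC
3·60 + 28 - 150 = 58 min
58 = 0·1440 + 58; 58 = 0·60 + 58 → 00:58, same day
→ 2026-04-13 00:58 FZB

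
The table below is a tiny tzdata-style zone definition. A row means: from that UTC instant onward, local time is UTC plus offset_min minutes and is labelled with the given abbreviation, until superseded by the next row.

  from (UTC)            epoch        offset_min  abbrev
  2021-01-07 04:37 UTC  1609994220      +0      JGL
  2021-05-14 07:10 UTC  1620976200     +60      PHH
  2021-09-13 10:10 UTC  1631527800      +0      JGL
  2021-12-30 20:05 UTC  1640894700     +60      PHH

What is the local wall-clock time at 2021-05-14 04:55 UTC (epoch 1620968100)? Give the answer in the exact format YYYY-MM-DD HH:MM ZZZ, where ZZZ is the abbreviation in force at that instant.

2021-05-14 04:55 JGL

Query: 2021-05-14 04:55 UTC
Rule 1/4 (JGL, +00:00): 2021-01-07 04:37 UTC ≤ query < 2021-05-14 07:10 UTC
4·60 + 55 + 0 = 295 min
295 = 0·1440 + 295; 295 = 4·60 + 55 → 04:55, same day
→ 2021-05-14 04:55 JGL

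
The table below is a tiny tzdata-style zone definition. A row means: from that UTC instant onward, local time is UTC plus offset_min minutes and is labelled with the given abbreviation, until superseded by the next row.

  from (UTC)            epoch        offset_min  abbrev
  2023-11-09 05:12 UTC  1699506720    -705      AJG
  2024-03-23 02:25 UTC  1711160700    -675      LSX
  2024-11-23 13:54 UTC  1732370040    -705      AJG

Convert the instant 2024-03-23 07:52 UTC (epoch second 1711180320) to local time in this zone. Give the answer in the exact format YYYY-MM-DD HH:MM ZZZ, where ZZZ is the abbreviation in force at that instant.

2024-03-22 20:37 LSX

Query: 2024-03-23 07:52 UTC
Rule 2/3 (LSX, -11:15): 2024-03-23 02:25 UTC ≤ query < 2024-11-23 13:54 UTC
7·60 + 52 - 675 = -203 min
-203 = -1·1440 + 1237; 1237 = 20·60 + 37 → 20:37, 2024-03-23 - 1 day = 2024-03-22
→ 2024-03-22 20:37 LSX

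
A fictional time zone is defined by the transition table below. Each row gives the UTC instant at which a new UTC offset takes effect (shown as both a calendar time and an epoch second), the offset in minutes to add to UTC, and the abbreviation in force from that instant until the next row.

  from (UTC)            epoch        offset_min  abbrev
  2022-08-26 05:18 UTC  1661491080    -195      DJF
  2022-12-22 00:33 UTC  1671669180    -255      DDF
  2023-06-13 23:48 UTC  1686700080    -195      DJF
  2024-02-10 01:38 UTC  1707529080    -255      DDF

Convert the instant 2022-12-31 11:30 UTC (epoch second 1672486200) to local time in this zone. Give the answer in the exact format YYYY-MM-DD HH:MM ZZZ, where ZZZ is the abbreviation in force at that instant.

Query: 2022-12-31 11:30 UTC
Rule 2/4 (DDF, -04:15): 2022-12-22 00:33 UTC ≤ query < 2023-06-13 23:48 UTC
11·60 + 30 - 255 = 435 min
435 = 0·1440 + 435; 435 = 7·60 + 15 → 07:15, same day
→ 2022-12-31 07:15 DDF

2022-12-31 07:15 DDF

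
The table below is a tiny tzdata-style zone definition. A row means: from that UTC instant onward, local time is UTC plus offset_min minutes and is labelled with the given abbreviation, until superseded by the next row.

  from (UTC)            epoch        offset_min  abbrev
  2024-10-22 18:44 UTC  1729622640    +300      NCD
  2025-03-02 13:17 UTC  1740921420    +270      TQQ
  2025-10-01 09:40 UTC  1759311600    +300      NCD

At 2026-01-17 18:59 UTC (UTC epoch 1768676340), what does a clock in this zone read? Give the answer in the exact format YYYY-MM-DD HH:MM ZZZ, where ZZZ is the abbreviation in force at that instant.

Query: 2026-01-17 18:59 UTC
Rule 3/3 (NCD, +05:00): 2025-10-01 09:40 UTC ≤ query < +∞
18·60 + 59 + 300 = 1439 min
1439 = 0·1440 + 1439; 1439 = 23·60 + 59 → 23:59, same day
→ 2026-01-17 23:59 NCD

2026-01-17 23:59 NCD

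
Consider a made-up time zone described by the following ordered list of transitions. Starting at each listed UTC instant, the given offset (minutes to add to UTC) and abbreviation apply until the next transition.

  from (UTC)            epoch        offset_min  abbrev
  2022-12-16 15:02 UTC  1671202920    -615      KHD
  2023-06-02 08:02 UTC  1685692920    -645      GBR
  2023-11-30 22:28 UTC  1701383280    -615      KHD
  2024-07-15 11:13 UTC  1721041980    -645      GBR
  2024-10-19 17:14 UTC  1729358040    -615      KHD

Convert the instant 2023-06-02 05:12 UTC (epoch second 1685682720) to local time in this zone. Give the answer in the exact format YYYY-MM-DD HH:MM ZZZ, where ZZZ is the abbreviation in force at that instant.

Query: 2023-06-02 05:12 UTC
Rule 1/5 (KHD, -10:15): 2022-12-16 15:02 UTC ≤ query < 2023-06-02 08:02 UTC
5·60 + 12 - 615 = -303 min
-303 = -1·1440 + 1137; 1137 = 18·60 + 57 → 18:57, 2023-06-02 - 1 day = 2023-06-01
→ 2023-06-01 18:57 KHD

2023-06-01 18:57 KHD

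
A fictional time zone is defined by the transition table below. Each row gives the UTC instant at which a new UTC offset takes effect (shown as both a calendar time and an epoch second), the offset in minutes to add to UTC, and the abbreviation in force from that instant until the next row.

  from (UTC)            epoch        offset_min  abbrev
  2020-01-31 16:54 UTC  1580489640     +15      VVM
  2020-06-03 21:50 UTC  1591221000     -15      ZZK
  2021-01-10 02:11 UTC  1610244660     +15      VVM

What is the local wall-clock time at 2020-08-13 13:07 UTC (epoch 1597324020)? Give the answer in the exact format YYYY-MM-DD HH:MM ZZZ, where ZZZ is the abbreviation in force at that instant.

Query: 2020-08-13 13:07 UTC
Rule 2/3 (ZZK, -00:15): 2020-06-03 21:50 UTC ≤ query < 2021-01-10 02:11 UTC
13·60 + 7 - 15 = 772 min
772 = 0·1440 + 772; 772 = 12·60 + 52 → 12:52, same day
→ 2020-08-13 12:52 ZZK

2020-08-13 12:52 ZZK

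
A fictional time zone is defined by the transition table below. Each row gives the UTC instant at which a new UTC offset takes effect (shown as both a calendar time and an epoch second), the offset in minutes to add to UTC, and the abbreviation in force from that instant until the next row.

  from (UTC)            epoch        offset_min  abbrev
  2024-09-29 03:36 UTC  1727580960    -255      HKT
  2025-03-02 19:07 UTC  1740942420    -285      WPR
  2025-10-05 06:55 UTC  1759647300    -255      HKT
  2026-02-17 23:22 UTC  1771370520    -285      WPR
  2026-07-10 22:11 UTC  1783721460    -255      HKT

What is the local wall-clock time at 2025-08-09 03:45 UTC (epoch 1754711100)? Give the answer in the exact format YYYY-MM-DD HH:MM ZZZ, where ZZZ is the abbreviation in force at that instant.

2025-08-08 23:00 WPR

Query: 2025-08-09 03:45 UTC
Rule 2/5 (WPR, -04:45): 2025-03-02 19:07 UTC ≤ query < 2025-10-05 06:55 UTC
3·60 + 45 - 285 = -60 min
-60 = -1·1440 + 1380; 1380 = 23·60 + 0 → 23:00, 2025-08-09 - 1 day = 2025-08-08
→ 2025-08-08 23:00 WPR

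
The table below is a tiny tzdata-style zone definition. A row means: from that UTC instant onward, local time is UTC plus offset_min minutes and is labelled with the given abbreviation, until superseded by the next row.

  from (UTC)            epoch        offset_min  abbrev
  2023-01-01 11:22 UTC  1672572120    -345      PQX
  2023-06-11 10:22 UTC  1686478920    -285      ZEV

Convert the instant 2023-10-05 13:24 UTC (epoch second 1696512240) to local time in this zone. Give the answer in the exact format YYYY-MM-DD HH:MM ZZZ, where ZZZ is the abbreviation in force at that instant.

2023-10-05 08:39 ZEV

Query: 2023-10-05 13:24 UTC
Rule 2/2 (ZEV, -04:45): 2023-06-11 10:22 UTC ≤ query < +∞
13·60 + 24 - 285 = 519 min
519 = 0·1440 + 519; 519 = 8·60 + 39 → 08:39, same day
→ 2023-10-05 08:39 ZEV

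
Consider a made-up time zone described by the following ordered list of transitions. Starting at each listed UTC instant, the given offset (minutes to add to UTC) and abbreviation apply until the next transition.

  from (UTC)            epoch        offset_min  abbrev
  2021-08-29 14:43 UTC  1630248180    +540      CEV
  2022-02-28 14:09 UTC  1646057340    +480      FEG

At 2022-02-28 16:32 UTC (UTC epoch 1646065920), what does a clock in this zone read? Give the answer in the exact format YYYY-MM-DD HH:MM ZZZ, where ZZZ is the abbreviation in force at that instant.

Query: 2022-02-28 16:32 UTC
Rule 2/2 (FEG, +08:00): 2022-02-28 14:09 UTC ≤ query < +∞
16·60 + 32 + 480 = 1472 min
1472 = 1·1440 + 32; 32 = 0·60 + 32 → 00:32, 2022-02-28 + 1 day = 2022-03-01
→ 2022-03-01 00:32 FEG

2022-03-01 00:32 FEG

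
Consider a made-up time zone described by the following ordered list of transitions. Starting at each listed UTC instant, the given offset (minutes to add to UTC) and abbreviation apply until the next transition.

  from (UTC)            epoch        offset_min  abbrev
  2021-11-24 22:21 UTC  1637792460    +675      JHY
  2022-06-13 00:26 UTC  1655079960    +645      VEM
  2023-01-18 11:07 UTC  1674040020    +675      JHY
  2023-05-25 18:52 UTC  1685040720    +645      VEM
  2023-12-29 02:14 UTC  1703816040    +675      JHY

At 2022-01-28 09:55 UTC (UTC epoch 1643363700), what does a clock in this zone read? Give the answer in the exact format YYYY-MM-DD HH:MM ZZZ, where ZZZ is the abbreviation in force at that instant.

2022-01-28 21:10 JHY

Query: 2022-01-28 09:55 UTC
Rule 1/5 (JHY, +11:15): 2021-11-24 22:21 UTC ≤ query < 2022-06-13 00:26 UTC
9·60 + 55 + 675 = 1270 min
1270 = 0·1440 + 1270; 1270 = 21·60 + 10 → 21:10, same day
→ 2022-01-28 21:10 JHY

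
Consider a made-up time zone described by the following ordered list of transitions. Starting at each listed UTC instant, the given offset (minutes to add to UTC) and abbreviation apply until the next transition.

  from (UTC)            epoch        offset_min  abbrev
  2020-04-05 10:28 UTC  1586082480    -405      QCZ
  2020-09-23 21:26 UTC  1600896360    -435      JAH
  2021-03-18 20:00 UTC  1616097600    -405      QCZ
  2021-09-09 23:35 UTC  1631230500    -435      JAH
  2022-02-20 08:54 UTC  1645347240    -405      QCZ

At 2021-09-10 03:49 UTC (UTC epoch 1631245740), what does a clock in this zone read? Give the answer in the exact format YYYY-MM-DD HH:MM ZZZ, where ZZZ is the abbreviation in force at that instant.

Query: 2021-09-10 03:49 UTC
Rule 4/5 (JAH, -07:15): 2021-09-09 23:35 UTC ≤ query < 2022-02-20 08:54 UTC
3·60 + 49 - 435 = -206 min
-206 = -1·1440 + 1234; 1234 = 20·60 + 34 → 20:34, 2021-09-10 - 1 day = 2021-09-09
→ 2021-09-09 20:34 JAH

2021-09-09 20:34 JAH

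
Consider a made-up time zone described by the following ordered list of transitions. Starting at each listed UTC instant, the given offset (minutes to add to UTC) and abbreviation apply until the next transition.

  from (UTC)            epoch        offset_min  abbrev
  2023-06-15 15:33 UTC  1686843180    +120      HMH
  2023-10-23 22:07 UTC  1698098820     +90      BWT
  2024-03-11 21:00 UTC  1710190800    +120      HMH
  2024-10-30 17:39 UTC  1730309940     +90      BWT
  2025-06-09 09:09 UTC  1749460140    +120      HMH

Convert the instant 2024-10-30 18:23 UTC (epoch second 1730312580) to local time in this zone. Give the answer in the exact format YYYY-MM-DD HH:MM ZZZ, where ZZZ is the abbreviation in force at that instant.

2024-10-30 19:53 BWT

Query: 2024-10-30 18:23 UTC
Rule 4/5 (BWT, +01:30): 2024-10-30 17:39 UTC ≤ query < 2025-06-09 09:09 UTC
18·60 + 23 + 90 = 1193 min
1193 = 0·1440 + 1193; 1193 = 19·60 + 53 → 19:53, same day
→ 2024-10-30 19:53 BWT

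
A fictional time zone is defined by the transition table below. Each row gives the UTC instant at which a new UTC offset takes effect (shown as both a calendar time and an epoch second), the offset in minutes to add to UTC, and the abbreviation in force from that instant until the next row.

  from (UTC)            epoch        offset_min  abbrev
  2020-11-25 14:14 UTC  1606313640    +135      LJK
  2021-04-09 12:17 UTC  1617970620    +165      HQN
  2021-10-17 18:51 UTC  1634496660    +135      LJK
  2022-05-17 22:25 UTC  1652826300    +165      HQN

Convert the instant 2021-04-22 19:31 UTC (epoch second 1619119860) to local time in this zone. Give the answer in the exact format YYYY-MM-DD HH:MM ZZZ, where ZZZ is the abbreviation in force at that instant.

Query: 2021-04-22 19:31 UTC
Rule 2/4 (HQN, +02:45): 2021-04-09 12:17 UTC ≤ query < 2021-10-17 18:51 UTC
19·60 + 31 + 165 = 1336 min
1336 = 0·1440 + 1336; 1336 = 22·60 + 16 → 22:16, same day
→ 2021-04-22 22:16 HQN

2021-04-22 22:16 HQN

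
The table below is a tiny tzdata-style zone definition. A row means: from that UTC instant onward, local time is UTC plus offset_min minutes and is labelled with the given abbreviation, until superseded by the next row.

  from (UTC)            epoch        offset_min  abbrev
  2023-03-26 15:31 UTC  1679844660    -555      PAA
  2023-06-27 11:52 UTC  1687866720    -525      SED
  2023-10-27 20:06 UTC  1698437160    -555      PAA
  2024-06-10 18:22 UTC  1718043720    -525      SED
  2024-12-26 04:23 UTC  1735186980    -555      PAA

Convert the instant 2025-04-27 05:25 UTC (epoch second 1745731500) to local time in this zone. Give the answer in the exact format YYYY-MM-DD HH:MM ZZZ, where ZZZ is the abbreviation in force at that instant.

Query: 2025-04-27 05:25 UTC
Rule 5/5 (PAA, -09:15): 2024-12-26 04:23 UTC ≤ query < +∞
5·60 + 25 - 555 = -230 min
-230 = -1·1440 + 1210; 1210 = 20·60 + 10 → 20:10, 2025-04-27 - 1 day = 2025-04-26
→ 2025-04-26 20:10 PAA

2025-04-26 20:10 PAA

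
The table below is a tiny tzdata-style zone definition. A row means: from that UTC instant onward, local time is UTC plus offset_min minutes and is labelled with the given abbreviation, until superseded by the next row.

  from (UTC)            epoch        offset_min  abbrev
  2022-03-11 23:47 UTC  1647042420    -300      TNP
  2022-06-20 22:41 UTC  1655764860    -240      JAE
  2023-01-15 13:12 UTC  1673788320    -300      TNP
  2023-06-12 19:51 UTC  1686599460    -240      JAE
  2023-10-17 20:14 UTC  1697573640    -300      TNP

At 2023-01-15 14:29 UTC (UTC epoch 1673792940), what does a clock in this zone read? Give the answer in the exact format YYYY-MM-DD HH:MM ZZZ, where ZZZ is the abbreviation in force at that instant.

Query: 2023-01-15 14:29 UTC
Rule 3/5 (TNP, -05:00): 2023-01-15 13:12 UTC ≤ query < 2023-06-12 19:51 UTC
14·60 + 29 - 300 = 569 min
569 = 0·1440 + 569; 569 = 9·60 + 29 → 09:29, same day
→ 2023-01-15 09:29 TNP

2023-01-15 09:29 TNP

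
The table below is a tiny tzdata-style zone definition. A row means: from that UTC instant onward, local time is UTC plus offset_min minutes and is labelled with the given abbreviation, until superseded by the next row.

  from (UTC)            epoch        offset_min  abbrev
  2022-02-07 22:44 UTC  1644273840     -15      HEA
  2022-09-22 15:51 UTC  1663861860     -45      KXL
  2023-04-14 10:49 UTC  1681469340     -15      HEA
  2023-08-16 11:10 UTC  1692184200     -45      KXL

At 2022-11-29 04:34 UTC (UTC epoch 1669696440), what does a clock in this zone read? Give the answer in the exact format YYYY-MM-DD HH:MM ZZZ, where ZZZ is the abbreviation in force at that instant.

Query: 2022-11-29 04:34 UTC
Rule 2/4 (KXL, -00:45): 2022-09-22 15:51 UTC ≤ query < 2023-04-14 10:49 UTC
4·60 + 34 - 45 = 229 min
229 = 0·1440 + 229; 229 = 3·60 + 49 → 03:49, same day
→ 2022-11-29 03:49 KXL

2022-11-29 03:49 KXL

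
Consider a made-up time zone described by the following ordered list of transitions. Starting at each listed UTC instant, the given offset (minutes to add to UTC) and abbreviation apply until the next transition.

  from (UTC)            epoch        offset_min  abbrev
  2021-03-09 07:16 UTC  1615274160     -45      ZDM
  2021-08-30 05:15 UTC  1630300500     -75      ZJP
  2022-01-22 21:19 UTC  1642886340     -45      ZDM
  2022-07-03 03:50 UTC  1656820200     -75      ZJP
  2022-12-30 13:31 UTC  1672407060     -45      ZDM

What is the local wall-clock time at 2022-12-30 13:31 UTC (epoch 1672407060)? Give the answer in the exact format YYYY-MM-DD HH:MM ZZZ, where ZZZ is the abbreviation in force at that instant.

Query: 2022-12-30 13:31 UTC
Rule 5/5 (ZDM, -00:45): 2022-12-30 13:31 UTC ≤ query < +∞
13·60 + 31 - 45 = 766 min
766 = 0·1440 + 766; 766 = 12·60 + 46 → 12:46, same day
→ 2022-12-30 12:46 ZDM

2022-12-30 12:46 ZDM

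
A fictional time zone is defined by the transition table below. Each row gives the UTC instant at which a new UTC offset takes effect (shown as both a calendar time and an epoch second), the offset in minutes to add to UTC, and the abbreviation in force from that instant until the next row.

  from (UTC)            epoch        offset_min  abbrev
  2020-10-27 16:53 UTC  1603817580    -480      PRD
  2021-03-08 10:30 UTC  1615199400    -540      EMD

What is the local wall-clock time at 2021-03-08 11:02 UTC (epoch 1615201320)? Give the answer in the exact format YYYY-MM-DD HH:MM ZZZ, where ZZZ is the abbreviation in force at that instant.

Query: 2021-03-08 11:02 UTC
Rule 2/2 (EMD, -09:00): 2021-03-08 10:30 UTC ≤ query < +∞
11·60 + 2 - 540 = 122 min
122 = 0·1440 + 122; 122 = 2·60 + 2 → 02:02, same day
→ 2021-03-08 02:02 EMD

2021-03-08 02:02 EMD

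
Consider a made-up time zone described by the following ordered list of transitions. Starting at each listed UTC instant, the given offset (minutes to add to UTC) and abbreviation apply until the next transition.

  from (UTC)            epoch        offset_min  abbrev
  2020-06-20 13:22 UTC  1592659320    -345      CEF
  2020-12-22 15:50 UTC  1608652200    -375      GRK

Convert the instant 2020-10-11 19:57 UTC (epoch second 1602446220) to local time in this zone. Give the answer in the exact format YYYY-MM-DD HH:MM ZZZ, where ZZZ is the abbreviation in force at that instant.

Query: 2020-10-11 19:57 UTC
Rule 1/2 (CEF, -05:45): 2020-06-20 13:22 UTC ≤ query < 2020-12-22 15:50 UTC
19·60 + 57 - 345 = 852 min
852 = 0·1440 + 852; 852 = 14·60 + 12 → 14:12, same day
→ 2020-10-11 14:12 CEF

2020-10-11 14:12 CEF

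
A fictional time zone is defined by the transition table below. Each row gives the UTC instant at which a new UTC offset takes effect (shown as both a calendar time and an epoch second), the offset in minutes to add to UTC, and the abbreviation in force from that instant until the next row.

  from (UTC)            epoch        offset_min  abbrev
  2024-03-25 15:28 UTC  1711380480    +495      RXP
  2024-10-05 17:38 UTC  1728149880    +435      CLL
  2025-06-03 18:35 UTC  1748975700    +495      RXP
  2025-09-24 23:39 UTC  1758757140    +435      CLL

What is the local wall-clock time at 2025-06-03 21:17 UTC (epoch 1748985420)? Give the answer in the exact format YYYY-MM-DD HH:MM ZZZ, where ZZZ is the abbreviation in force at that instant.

2025-06-04 05:32 RXP

Query: 2025-06-03 21:17 UTC
Rule 3/4 (RXP, +08:15): 2025-06-03 18:35 UTC ≤ query < 2025-09-24 23:39 UTC
21·60 + 17 + 495 = 1772 min
1772 = 1·1440 + 332; 332 = 5·60 + 32 → 05:32, 2025-06-03 + 1 day = 2025-06-04
→ 2025-06-04 05:32 RXP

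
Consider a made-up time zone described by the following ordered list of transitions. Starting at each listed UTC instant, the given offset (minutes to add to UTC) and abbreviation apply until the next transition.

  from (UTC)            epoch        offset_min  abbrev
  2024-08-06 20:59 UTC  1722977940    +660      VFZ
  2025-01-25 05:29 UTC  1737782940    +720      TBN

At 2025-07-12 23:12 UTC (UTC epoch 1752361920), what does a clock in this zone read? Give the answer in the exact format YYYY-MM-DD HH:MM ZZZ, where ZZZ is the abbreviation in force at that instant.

Query: 2025-07-12 23:12 UTC
Rule 2/2 (TBN, +12:00): 2025-01-25 05:29 UTC ≤ query < +∞
23·60 + 12 + 720 = 2112 min
2112 = 1·1440 + 672; 672 = 11·60 + 12 → 11:12, 2025-07-12 + 1 day = 2025-07-13
→ 2025-07-13 11:12 TBN

2025-07-13 11:12 TBN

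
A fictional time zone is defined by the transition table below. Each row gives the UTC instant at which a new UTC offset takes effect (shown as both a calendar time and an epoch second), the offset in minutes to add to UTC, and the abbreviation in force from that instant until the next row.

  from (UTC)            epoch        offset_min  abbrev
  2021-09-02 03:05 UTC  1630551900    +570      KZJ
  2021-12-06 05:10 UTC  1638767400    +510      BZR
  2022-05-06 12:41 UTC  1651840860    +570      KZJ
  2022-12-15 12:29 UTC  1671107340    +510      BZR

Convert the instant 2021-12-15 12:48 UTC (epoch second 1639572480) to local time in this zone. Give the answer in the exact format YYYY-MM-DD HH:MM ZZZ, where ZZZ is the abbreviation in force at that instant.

Query: 2021-12-15 12:48 UTC
Rule 2/4 (BZR, +08:30): 2021-12-06 05:10 UTC ≤ query < 2022-05-06 12:41 UTC
12·60 + 48 + 510 = 1278 min
1278 = 0·1440 + 1278; 1278 = 21·60 + 18 → 21:18, same day
→ 2021-12-15 21:18 BZR

2021-12-15 21:18 BZR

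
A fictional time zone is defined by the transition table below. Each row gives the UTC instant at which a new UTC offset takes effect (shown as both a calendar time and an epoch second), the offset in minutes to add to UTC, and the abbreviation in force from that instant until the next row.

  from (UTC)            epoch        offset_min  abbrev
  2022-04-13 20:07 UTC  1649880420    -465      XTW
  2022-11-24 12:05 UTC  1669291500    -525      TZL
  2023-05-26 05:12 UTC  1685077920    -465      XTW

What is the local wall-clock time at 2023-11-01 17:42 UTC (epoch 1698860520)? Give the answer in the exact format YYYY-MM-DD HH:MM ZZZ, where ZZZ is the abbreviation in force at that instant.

Query: 2023-11-01 17:42 UTC
Rule 3/3 (XTW, -07:45): 2023-05-26 05:12 UTC ≤ query < +∞
17·60 + 42 - 465 = 597 min
597 = 0·1440 + 597; 597 = 9·60 + 57 → 09:57, same day
→ 2023-11-01 09:57 XTW

2023-11-01 09:57 XTW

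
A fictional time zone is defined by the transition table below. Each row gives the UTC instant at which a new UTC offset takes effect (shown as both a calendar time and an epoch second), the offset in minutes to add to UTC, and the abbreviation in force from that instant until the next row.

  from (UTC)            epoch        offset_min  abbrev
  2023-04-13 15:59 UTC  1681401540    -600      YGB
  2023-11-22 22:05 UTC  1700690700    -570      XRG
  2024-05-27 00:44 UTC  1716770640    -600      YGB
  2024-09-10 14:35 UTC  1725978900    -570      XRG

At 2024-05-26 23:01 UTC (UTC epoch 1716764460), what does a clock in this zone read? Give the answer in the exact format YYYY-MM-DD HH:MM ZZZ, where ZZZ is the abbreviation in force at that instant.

Query: 2024-05-26 23:01 UTC
Rule 2/4 (XRG, -09:30): 2023-11-22 22:05 UTC ≤ query < 2024-05-27 00:44 UTC
23·60 + 1 - 570 = 811 min
811 = 0·1440 + 811; 811 = 13·60 + 31 → 13:31, same day
→ 2024-05-26 13:31 XRG

2024-05-26 13:31 XRG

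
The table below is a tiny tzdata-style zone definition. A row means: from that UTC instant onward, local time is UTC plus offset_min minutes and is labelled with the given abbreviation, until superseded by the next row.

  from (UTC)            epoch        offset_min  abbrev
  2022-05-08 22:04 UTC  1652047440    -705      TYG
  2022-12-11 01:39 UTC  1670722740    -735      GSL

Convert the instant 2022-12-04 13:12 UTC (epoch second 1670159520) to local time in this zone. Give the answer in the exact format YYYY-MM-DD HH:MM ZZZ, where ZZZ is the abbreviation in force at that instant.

2022-12-04 01:27 TYG

Query: 2022-12-04 13:12 UTC
Rule 1/2 (TYG, -11:45): 2022-05-08 22:04 UTC ≤ query < 2022-12-11 01:39 UTC
13·60 + 12 - 705 = 87 min
87 = 0·1440 + 87; 87 = 1·60 + 27 → 01:27, same day
→ 2022-12-04 01:27 TYG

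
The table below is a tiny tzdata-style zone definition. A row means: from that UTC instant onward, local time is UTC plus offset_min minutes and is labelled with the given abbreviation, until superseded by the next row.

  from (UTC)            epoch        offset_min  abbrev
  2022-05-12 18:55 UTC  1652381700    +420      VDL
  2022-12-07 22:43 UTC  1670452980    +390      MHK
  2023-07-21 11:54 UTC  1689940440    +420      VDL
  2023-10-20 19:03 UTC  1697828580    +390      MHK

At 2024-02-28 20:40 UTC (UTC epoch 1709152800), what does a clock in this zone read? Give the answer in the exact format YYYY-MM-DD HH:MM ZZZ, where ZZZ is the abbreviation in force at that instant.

2024-02-29 03:10 MHK

Query: 2024-02-28 20:40 UTC
Rule 4/4 (MHK, +06:30): 2023-10-20 19:03 UTC ≤ query < +∞
20·60 + 40 + 390 = 1630 min
1630 = 1·1440 + 190; 190 = 3·60 + 10 → 03:10, 2024-02-28 + 1 day = 2024-02-29
→ 2024-02-29 03:10 MHK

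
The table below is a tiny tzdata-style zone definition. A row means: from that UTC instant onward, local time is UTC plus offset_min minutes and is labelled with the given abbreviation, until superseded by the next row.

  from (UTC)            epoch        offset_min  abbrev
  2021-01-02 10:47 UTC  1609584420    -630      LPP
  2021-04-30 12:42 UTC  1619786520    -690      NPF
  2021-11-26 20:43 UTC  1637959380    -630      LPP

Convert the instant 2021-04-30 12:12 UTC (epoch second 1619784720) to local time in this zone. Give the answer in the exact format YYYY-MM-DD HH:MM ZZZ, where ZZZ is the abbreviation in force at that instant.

2021-04-30 01:42 LPP

Query: 2021-04-30 12:12 UTC
Rule 1/3 (LPP, -10:30): 2021-01-02 10:47 UTC ≤ query < 2021-04-30 12:42 UTC
12·60 + 12 - 630 = 102 min
102 = 0·1440 + 102; 102 = 1·60 + 42 → 01:42, same day
→ 2021-04-30 01:42 LPP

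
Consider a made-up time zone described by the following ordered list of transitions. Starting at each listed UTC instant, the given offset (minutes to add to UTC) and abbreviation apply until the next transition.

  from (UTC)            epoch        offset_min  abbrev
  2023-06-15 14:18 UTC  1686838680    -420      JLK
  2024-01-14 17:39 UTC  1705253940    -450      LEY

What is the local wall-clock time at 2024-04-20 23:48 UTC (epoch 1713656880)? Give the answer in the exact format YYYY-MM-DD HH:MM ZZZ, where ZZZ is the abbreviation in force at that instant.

2024-04-20 16:18 LEY

Query: 2024-04-20 23:48 UTC
Rule 2/2 (LEY, -07:30): 2024-01-14 17:39 UTC ≤ query < +∞
23·60 + 48 - 450 = 978 min
978 = 0·1440 + 978; 978 = 16·60 + 18 → 16:18, same day
→ 2024-04-20 16:18 LEY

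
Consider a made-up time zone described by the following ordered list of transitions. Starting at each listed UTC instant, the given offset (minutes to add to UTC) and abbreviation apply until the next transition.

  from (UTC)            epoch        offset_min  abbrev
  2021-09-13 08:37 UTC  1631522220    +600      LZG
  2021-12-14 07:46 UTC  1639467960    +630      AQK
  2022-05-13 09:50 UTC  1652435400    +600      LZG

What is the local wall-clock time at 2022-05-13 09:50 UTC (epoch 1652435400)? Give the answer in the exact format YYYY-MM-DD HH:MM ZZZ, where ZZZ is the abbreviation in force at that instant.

2022-05-13 19:50 LZG

Query: 2022-05-13 09:50 UTC
Rule 3/3 (LZG, +10:00): 2022-05-13 09:50 UTC ≤ query < +∞
9·60 + 50 + 600 = 1190 min
1190 = 0·1440 + 1190; 1190 = 19·60 + 50 → 19:50, same day
→ 2022-05-13 19:50 LZG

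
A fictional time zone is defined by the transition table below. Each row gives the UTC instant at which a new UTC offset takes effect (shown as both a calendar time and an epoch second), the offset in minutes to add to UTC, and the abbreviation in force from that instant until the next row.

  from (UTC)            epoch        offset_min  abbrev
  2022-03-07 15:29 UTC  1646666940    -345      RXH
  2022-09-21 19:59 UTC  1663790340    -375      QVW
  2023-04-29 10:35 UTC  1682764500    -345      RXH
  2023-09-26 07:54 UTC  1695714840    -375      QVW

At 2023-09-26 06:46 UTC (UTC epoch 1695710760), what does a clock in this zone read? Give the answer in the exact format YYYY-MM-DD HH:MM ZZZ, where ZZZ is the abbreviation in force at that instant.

Query: 2023-09-26 06:46 UTC
Rule 3/4 (RXH, -05:45): 2023-04-29 10:35 UTC ≤ query < 2023-09-26 07:54 UTC
6·60 + 46 - 345 = 61 min
61 = 0·1440 + 61; 61 = 1·60 + 1 → 01:01, same day
→ 2023-09-26 01:01 RXH

2023-09-26 01:01 RXH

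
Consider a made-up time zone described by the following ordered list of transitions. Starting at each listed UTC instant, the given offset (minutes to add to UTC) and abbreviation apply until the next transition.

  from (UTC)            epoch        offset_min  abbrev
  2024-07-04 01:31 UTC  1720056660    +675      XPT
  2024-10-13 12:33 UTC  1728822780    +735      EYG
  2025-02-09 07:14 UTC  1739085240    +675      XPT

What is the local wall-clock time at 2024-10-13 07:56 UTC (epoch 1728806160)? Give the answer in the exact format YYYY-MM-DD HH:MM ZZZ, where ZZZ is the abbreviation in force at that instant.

Query: 2024-10-13 07:56 UTC
Rule 1/3 (XPT, +11:15): 2024-07-04 01:31 UTC ≤ query < 2024-10-13 12:33 UTC
7·60 + 56 + 675 = 1151 min
1151 = 0·1440 + 1151; 1151 = 19·60 + 11 → 19:11, same day
→ 2024-10-13 19:11 XPT

2024-10-13 19:11 XPT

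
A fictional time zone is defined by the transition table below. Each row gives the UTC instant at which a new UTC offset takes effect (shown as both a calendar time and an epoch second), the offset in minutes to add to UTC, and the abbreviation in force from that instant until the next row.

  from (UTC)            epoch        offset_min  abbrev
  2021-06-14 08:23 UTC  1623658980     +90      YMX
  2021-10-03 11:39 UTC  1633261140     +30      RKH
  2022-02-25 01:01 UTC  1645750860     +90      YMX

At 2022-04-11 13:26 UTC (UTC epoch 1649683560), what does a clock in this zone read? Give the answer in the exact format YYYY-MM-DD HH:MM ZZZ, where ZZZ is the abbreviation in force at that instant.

2022-04-11 14:56 YMX

Query: 2022-04-11 13:26 UTC
Rule 3/3 (YMX, +01:30): 2022-02-25 01:01 UTC ≤ query < +∞
13·60 + 26 + 90 = 896 min
896 = 0·1440 + 896; 896 = 14·60 + 56 → 14:56, same day
→ 2022-04-11 14:56 YMX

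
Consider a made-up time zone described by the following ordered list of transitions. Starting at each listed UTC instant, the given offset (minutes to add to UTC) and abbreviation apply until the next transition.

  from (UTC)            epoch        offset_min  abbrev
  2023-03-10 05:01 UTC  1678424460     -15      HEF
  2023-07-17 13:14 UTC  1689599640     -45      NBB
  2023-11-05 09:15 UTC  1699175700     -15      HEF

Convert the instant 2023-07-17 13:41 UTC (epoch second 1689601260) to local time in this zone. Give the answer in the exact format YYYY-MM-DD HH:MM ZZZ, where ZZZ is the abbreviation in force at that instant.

2023-07-17 12:56 NBB

Query: 2023-07-17 13:41 UTC
Rule 2/3 (NBB, -00:45): 2023-07-17 13:14 UTC ≤ query < 2023-11-05 09:15 UTC
13·60 + 41 - 45 = 776 min
776 = 0·1440 + 776; 776 = 12·60 + 56 → 12:56, same day
→ 2023-07-17 12:56 NBB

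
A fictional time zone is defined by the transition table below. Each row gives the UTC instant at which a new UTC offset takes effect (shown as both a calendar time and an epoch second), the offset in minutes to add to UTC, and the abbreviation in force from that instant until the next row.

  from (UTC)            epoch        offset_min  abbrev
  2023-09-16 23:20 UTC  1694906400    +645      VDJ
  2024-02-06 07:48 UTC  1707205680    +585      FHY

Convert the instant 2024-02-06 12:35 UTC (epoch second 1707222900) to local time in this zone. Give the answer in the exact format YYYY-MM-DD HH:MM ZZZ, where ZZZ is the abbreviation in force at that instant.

2024-02-06 22:20 FHY

Query: 2024-02-06 12:35 UTC
Rule 2/2 (FHY, +09:45): 2024-02-06 07:48 UTC ≤ query < +∞
12·60 + 35 + 585 = 1340 min
1340 = 0·1440 + 1340; 1340 = 22·60 + 20 → 22:20, same day
→ 2024-02-06 22:20 FHY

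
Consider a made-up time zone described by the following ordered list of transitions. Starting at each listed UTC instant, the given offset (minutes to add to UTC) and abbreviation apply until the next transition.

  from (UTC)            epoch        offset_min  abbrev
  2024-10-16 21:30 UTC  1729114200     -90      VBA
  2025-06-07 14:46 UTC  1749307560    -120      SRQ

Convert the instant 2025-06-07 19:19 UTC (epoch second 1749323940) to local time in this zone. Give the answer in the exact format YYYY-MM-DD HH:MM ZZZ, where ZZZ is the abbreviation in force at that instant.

Query: 2025-06-07 19:19 UTC
Rule 2/2 (SRQ, -02:00): 2025-06-07 14:46 UTC ≤ query < +∞
19·60 + 19 - 120 = 1039 min
1039 = 0·1440 + 1039; 1039 = 17·60 + 19 → 17:19, same day
→ 2025-06-07 17:19 SRQ

2025-06-07 17:19 SRQ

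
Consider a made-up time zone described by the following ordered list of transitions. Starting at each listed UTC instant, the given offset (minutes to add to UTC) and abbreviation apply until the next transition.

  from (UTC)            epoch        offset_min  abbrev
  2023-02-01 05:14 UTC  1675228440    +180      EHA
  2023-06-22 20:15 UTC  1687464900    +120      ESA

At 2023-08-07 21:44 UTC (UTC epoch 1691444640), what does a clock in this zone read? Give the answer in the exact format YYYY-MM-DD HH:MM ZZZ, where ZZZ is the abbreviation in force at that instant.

2023-08-07 23:44 ESA

Query: 2023-08-07 21:44 UTC
Rule 2/2 (ESA, +02:00): 2023-06-22 20:15 UTC ≤ query < +∞
21·60 + 44 + 120 = 1424 min
1424 = 0·1440 + 1424; 1424 = 23·60 + 44 → 23:44, same day
→ 2023-08-07 23:44 ESA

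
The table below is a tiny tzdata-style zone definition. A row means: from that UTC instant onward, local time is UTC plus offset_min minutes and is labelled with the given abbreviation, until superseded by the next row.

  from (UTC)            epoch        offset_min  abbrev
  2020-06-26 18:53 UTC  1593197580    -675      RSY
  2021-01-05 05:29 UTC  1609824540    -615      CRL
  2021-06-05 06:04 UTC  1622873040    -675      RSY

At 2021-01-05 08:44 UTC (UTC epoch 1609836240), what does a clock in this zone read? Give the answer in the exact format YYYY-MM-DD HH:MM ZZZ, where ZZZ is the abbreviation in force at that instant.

Query: 2021-01-05 08:44 UTC
Rule 2/3 (CRL, -10:15): 2021-01-05 05:29 UTC ≤ query < 2021-06-05 06:04 UTC
8·60 + 44 - 615 = -91 min
-91 = -1·1440 + 1349; 1349 = 22·60 + 29 → 22:29, 2021-01-05 - 1 day = 2021-01-04
→ 2021-01-04 22:29 CRL

2021-01-04 22:29 CRL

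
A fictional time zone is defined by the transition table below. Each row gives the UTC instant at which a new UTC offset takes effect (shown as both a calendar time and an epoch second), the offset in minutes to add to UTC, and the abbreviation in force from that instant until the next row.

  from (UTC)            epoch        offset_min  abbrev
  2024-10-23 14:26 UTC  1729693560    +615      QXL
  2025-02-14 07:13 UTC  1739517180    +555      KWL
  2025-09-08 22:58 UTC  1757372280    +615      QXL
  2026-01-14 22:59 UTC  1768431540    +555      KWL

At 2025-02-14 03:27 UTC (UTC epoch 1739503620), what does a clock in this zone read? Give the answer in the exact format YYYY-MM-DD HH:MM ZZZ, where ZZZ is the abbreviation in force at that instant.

2025-02-14 13:42 QXL

Query: 2025-02-14 03:27 UTC
Rule 1/4 (QXL, +10:15): 2024-10-23 14:26 UTC ≤ query < 2025-02-14 07:13 UTC
3·60 + 27 + 615 = 822 min
822 = 0·1440 + 822; 822 = 13·60 + 42 → 13:42, same day
→ 2025-02-14 13:42 QXL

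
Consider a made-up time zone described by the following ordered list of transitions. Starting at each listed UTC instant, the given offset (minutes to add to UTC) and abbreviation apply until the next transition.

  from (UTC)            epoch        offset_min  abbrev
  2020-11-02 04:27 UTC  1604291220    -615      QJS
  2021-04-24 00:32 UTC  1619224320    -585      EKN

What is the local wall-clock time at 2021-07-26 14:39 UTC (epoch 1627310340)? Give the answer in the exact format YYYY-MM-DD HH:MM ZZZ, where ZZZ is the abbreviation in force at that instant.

Query: 2021-07-26 14:39 UTC
Rule 2/2 (EKN, -09:45): 2021-04-24 00:32 UTC ≤ query < +∞
14·60 + 39 - 585 = 294 min
294 = 0·1440 + 294; 294 = 4·60 + 54 → 04:54, same day
→ 2021-07-26 04:54 EKN

2021-07-26 04:54 EKN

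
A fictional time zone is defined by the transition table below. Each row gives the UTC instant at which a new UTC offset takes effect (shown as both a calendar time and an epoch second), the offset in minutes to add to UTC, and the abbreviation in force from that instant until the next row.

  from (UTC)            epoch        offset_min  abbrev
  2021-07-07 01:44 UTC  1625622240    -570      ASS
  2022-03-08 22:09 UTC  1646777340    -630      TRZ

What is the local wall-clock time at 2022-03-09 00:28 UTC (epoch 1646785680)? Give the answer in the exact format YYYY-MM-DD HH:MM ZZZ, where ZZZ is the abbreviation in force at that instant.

2022-03-08 13:58 TRZ

Query: 2022-03-09 00:28 UTC
Rule 2/2 (TRZ, -10:30): 2022-03-08 22:09 UTC ≤ query < +∞
0·60 + 28 - 630 = -602 min
-602 = -1·1440 + 838; 838 = 13·60 + 58 → 13:58, 2022-03-09 - 1 day = 2022-03-08
→ 2022-03-08 13:58 TRZ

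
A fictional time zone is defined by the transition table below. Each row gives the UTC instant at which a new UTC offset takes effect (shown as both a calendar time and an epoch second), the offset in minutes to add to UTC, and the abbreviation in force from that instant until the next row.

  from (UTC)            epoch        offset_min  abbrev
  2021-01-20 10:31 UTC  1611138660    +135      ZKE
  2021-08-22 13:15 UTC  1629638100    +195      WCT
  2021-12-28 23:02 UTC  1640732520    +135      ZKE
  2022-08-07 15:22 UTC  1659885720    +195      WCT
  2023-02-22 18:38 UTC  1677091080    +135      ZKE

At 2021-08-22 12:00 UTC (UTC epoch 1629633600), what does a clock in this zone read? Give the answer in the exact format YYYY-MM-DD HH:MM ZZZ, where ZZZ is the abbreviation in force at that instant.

Query: 2021-08-22 12:00 UTC
Rule 1/5 (ZKE, +02:15): 2021-01-20 10:31 UTC ≤ query < 2021-08-22 13:15 UTC
12·60 + 0 + 135 = 855 min
855 = 0·1440 + 855; 855 = 14·60 + 15 → 14:15, same day
→ 2021-08-22 14:15 ZKE

2021-08-22 14:15 ZKE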